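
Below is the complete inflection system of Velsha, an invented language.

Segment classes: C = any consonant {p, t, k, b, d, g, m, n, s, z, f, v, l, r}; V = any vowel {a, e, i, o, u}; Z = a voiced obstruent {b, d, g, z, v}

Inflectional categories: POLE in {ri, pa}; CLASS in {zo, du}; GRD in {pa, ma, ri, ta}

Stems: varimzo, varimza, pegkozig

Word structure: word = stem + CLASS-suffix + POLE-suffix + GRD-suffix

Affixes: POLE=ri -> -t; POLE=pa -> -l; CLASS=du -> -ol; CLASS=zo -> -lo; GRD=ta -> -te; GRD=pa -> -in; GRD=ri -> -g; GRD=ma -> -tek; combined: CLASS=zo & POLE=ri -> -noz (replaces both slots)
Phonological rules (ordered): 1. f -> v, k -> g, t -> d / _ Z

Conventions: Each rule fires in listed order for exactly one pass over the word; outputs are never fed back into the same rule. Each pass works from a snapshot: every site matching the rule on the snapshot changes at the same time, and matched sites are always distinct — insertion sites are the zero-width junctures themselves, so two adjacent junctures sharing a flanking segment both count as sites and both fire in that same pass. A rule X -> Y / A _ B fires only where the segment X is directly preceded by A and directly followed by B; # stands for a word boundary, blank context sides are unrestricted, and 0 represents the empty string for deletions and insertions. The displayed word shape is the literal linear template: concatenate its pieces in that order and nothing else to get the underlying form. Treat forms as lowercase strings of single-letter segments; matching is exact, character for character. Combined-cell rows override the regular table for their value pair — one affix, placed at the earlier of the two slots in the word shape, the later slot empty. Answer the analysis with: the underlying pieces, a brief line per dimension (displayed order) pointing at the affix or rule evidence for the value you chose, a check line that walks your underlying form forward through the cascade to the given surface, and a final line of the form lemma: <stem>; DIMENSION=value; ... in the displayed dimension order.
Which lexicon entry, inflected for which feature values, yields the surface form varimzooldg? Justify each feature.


underlying: varimzo-ol-t-g
POLE=ri - signalled by the affix -t
CLASS=du - signalled by the affix -ol
GRD=ri - signalled by the affix -g
check: varimzooltg -> varimzooldg
lemma: varimzo; POLE=ri; CLASS=du; GRD=ri


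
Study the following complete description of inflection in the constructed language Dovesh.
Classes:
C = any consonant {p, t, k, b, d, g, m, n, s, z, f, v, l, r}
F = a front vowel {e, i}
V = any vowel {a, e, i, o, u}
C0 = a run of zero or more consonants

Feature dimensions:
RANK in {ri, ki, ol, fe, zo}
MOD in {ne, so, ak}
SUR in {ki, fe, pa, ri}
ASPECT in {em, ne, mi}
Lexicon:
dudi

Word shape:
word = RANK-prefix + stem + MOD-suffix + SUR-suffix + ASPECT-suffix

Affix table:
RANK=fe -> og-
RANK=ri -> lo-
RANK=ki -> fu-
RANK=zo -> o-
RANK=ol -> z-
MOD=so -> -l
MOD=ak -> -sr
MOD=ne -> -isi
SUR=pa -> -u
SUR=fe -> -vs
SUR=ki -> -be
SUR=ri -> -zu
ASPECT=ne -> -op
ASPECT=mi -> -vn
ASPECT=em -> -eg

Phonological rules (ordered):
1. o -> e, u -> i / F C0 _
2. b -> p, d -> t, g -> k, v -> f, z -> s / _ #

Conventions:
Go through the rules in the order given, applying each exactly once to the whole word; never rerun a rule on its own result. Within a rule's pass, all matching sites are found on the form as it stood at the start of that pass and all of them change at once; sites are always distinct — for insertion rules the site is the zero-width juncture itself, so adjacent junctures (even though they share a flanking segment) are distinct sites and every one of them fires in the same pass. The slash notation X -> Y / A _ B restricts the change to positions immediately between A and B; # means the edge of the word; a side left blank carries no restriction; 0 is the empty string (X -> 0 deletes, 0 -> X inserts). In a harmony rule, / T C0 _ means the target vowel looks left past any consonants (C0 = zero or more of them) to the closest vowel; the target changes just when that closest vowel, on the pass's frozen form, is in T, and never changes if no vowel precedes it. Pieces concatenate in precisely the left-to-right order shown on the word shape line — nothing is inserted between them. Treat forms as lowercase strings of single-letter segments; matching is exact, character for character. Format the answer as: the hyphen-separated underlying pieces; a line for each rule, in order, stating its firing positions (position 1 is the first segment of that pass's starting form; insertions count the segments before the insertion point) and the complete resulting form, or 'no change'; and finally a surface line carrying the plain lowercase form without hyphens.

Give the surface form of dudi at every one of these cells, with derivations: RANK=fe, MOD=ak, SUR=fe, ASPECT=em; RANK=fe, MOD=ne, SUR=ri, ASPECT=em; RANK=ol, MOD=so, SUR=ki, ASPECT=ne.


cell RANK=fe, MOD=ak, SUR=fe, ASPECT=em:
underlying: og-dudi-sr-vs-eg
1. o -> e, u -> i / F C0 _: no change
2. b -> p, d -> t, g -> k, v -> f, z -> s / _ #: fires at position(s) 12: ogdudisrvsek
surface: ogdudisrvsek

cell RANK=fe, MOD=ne, SUR=ri, ASPECT=em:
underlying: og-dudi-isi-zu-eg
1. o -> e, u -> i / F C0 _: fires at position(s) 11: ogdudiisizieg
2. b -> p, d -> t, g -> k, v -> f, z -> s / _ #: fires at position(s) 13: ogdudiisiziek
surface: ogdudiisiziek

cell RANK=ol, MOD=so, SUR=ki, ASPECT=ne:
underlying: z-dudi-l-be-op
1. o -> e, u -> i / F C0 _: fires at position(s) 9: zdudilbeep
2. b -> p, d -> t, g -> k, v -> f, z -> s / _ #: no change
surface: zdudilbeep


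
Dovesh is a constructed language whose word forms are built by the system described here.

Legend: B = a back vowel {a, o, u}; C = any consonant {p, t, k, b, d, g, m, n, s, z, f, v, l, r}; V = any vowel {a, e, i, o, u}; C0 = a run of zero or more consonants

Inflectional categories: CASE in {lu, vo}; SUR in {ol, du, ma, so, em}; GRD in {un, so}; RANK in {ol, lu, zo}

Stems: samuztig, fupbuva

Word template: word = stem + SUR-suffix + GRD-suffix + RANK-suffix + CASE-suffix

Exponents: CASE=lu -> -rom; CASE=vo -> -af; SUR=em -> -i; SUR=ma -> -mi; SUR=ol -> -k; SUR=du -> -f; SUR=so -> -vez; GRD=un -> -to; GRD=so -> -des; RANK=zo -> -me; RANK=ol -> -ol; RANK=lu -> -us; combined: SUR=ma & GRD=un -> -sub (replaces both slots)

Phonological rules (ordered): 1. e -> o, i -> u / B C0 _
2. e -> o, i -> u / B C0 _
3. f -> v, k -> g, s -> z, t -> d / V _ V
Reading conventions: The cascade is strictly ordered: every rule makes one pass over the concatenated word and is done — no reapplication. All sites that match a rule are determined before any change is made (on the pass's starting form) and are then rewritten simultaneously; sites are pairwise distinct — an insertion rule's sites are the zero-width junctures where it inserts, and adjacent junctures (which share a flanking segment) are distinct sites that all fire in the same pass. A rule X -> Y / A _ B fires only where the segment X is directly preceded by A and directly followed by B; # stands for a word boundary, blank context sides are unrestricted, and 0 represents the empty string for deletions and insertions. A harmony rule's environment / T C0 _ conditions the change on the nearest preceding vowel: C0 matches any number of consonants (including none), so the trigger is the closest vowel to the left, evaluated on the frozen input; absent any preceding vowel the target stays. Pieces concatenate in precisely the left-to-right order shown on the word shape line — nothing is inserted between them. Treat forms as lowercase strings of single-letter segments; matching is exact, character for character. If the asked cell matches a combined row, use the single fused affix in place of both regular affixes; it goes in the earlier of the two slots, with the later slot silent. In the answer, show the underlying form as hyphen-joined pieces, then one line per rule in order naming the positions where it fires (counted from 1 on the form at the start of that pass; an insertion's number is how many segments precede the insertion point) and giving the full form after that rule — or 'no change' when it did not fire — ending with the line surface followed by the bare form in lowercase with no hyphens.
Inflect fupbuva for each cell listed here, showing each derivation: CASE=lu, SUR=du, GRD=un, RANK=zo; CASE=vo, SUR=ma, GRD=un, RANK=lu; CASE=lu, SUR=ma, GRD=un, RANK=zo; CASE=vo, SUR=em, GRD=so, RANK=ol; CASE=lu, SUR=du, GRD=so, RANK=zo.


cell CASE=lu, SUR=du, GRD=un, RANK=zo:
underlying: fupbuva-f-to-me-rom
1. e -> o, i -> u / B C0 _: fires at position(s) 12: fupbuvaftomorom
2. e -> o, i -> u / B C0 _: no change
3. f -> v, k -> g, s -> z, t -> d / V _ V: no change
surface: fupbuvaftomorom

cell CASE=vo, SUR=ma, GRD=un, RANK=lu:
underlying: fupbuva-sub-us-af
1. e -> o, i -> u / B C0 _: no change
2. e -> o, i -> u / B C0 _: no change
3. f -> v, k -> g, s -> z, t -> d / V _ V: fires at position(s) 8, 12: fupbuvazubuzaf
surface: fupbuvazubuzaf

cell CASE=lu, SUR=ma, GRD=un, RANK=zo:
underlying: fupbuva-sub-me-rom
1. e -> o, i -> u / B C0 _: fires at position(s) 12: fupbuvasubmorom
2. e -> o, i -> u / B C0 _: no change
3. f -> v, k -> g, s -> z, t -> d / V _ V: fires at position(s) 8: fupbuvazubmorom
surface: fupbuvazubmorom

cell CASE=vo, SUR=em, GRD=so, RANK=ol:
underlying: fupbuva-i-des-ol-af
1. e -> o, i -> u / B C0 _: fires at position(s) 8: fupbuvaudesolaf
2. e -> o, i -> u / B C0 _: fires at position(s) 10: fupbuvaudosolaf
3. f -> v, k -> g, s -> z, t -> d / V _ V: fires at position(s) 11: fupbuvaudozolaf
surface: fupbuvaudozolaf

cell CASE=lu, SUR=du, GRD=so, RANK=zo:
underlying: fupbuva-f-des-me-rom
1. e -> o, i -> u / B C0 _: fires at position(s) 10: fupbuvafdosmerom
2. e -> o, i -> u / B C0 _: fires at position(s) 13: fupbuvafdosmorom
3. f -> v, k -> g, s -> z, t -> d / V _ V: no change
surface: fupbuvafdosmorom


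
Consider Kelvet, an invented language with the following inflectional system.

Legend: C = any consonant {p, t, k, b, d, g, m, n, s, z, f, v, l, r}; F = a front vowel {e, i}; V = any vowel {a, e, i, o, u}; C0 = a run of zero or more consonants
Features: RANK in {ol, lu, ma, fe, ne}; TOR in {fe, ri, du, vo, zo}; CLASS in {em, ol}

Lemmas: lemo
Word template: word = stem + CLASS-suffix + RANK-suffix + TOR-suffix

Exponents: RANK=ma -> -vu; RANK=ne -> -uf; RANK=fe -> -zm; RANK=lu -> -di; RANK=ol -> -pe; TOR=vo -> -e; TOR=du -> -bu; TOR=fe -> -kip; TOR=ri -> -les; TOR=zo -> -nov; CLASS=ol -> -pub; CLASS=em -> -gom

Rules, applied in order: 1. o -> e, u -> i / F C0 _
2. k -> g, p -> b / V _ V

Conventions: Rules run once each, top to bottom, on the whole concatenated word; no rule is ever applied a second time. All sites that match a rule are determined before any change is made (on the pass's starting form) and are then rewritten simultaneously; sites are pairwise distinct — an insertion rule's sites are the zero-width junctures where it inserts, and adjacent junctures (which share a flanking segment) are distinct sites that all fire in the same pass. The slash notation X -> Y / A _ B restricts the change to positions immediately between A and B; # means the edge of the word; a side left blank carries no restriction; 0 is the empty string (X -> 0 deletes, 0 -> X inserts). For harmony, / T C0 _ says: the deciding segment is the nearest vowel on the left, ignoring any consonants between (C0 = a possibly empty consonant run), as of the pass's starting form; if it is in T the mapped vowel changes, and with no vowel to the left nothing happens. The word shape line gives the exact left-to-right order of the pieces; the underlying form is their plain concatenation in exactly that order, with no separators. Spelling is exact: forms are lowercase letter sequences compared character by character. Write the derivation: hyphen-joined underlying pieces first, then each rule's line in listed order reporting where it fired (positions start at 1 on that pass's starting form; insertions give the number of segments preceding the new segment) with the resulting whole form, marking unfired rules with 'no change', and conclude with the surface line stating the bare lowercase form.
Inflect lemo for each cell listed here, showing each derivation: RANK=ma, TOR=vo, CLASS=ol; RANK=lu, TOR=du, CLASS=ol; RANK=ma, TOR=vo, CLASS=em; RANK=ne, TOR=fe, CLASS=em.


cell RANK=ma, TOR=vo, CLASS=ol:
underlying: lemo-pub-vu-e
1. o -> e, u -> i / F C0 _: fires at position(s) 4: lemepubvue
2. k -> g, p -> b / V _ V: fires at position(s) 5: lemebubvue
surface: lemebubvue

cell RANK=lu, TOR=du, CLASS=ol:
underlying: lemo-pub-di-bu
1. o -> e, u -> i / F C0 _: fires at position(s) 4, 11: lemepubdibi
2. k -> g, p -> b / V _ V: fires at position(s) 5: lemebubdibi
surface: lemebubdibi

cell RANK=ma, TOR=vo, CLASS=em:
underlying: lemo-gom-vu-e
1. o -> e, u -> i / F C0 _: fires at position(s) 4: lemegomvue
2. k -> g, p -> b / V _ V: no change
surface: lemegomvue

cell RANK=ne, TOR=fe, CLASS=em:
underlying: lemo-gom-uf-kip
1. o -> e, u -> i / F C0 _: fires at position(s) 4: lemegomufkip
2. k -> g, p -> b / V _ V: no change
surface: lemegomufkip


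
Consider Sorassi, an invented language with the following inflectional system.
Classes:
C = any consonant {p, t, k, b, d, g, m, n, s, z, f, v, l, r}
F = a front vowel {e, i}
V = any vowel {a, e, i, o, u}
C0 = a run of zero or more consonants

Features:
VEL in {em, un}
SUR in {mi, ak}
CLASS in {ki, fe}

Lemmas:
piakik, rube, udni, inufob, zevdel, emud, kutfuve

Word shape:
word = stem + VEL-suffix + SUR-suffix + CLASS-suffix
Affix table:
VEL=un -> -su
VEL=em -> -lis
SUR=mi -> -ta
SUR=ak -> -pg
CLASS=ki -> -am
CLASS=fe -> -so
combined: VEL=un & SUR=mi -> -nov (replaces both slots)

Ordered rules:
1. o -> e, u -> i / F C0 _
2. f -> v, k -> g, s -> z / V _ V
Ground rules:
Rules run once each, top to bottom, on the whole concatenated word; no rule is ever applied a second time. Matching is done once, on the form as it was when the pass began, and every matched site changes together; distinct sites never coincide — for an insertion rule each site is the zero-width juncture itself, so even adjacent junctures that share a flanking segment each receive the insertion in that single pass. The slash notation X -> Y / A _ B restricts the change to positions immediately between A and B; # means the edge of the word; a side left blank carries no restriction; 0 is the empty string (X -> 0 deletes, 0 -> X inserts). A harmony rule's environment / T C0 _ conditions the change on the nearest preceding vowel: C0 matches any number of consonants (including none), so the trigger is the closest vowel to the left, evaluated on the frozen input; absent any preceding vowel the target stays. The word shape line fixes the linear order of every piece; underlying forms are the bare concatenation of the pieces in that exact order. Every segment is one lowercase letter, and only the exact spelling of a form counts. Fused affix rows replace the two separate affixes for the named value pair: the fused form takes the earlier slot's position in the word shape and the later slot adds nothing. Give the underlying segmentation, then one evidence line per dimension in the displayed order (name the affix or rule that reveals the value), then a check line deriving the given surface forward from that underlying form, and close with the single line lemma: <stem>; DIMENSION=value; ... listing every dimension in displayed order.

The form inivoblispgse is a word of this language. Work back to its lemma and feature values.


underlying: inufob-lis-pg-so
VEL=em - signalled by the affix -lis
SUR=ak - signalled by the affix -pg
CLASS=fe - signalled by the affix -so
check: inufoblispgso -> inifoblispgse -> inivoblispgse
lemma: inufob; VEL=em; SUR=ak; CLASS=fe


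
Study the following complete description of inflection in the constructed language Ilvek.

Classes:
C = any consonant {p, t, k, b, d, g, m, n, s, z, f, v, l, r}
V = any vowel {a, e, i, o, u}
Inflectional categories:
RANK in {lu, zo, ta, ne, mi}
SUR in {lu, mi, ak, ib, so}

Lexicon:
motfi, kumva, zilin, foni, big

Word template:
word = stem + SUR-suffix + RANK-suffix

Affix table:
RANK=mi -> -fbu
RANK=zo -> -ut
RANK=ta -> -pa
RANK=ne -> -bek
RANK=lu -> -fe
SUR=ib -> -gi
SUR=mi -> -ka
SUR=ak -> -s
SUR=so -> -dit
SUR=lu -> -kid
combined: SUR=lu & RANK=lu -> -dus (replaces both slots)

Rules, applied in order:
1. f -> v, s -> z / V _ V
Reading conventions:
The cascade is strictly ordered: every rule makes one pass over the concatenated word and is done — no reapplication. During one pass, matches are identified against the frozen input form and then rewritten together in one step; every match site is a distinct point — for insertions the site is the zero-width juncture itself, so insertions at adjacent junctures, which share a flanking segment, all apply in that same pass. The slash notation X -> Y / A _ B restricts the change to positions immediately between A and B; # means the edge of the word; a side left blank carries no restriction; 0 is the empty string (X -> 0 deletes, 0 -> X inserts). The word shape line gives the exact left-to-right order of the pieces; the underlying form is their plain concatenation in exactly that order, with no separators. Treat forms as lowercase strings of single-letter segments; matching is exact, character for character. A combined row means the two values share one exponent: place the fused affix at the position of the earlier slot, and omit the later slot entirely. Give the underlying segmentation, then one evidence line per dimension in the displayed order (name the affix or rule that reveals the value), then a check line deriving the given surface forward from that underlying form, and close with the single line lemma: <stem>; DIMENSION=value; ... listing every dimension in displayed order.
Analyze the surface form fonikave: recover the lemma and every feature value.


underlying: foni-ka-fe
RANK=lu - signalled by the affix -fe
SUR=mi - signalled by the affix -ka
check: fonikafe -> fonikave
lemma: foni; RANK=lu; SUR=mi


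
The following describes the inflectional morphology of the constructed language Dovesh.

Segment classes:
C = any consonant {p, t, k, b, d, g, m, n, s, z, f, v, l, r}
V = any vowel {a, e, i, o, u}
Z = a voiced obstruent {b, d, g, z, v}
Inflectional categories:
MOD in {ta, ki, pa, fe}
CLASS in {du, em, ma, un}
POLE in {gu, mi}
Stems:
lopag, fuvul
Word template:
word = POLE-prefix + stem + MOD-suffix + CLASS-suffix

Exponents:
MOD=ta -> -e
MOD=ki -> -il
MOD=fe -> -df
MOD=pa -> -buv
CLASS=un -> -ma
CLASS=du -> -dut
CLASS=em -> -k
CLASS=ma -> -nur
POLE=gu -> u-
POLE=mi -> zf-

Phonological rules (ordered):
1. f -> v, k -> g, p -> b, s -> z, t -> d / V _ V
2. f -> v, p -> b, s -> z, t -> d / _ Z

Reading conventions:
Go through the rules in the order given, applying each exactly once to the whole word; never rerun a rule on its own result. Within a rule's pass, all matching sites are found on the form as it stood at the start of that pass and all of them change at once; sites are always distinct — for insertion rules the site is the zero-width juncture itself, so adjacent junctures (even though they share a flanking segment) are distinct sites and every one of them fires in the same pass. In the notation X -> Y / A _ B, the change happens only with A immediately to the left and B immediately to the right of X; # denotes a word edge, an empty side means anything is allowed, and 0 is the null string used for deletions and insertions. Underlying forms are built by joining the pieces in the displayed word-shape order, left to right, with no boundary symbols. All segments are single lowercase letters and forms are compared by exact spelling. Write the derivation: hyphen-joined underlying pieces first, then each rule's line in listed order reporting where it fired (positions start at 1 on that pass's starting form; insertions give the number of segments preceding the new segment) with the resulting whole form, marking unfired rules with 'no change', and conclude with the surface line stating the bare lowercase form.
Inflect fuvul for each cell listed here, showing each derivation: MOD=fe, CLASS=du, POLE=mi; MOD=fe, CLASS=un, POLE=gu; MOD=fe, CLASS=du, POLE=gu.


cell MOD=fe, CLASS=du, POLE=mi:
underlying: zf-fuvul-df-dut
1. f -> v, k -> g, p -> b, s -> z, t -> d / V _ V: no change
2. f -> v, p -> b, s -> z, t -> d / _ Z: fires at position(s) 9: zffuvuldvdut
surface: zffuvuldvdut

cell MOD=fe, CLASS=un, POLE=gu:
underlying: u-fuvul-df-ma
1. f -> v, k -> g, p -> b, s -> z, t -> d / V _ V: fires at position(s) 2: uvuvuldfma
2. f -> v, p -> b, s -> z, t -> d / _ Z: no change
surface: uvuvuldfma

cell MOD=fe, CLASS=du, POLE=gu:
underlying: u-fuvul-df-dut
1. f -> v, k -> g, p -> b, s -> z, t -> d / V _ V: fires at position(s) 2: uvuvuldfdut
2. f -> v, p -> b, s -> z, t -> d / _ Z: fires at position(s) 8: uvuvuldvdut
surface: uvuvuldvdut


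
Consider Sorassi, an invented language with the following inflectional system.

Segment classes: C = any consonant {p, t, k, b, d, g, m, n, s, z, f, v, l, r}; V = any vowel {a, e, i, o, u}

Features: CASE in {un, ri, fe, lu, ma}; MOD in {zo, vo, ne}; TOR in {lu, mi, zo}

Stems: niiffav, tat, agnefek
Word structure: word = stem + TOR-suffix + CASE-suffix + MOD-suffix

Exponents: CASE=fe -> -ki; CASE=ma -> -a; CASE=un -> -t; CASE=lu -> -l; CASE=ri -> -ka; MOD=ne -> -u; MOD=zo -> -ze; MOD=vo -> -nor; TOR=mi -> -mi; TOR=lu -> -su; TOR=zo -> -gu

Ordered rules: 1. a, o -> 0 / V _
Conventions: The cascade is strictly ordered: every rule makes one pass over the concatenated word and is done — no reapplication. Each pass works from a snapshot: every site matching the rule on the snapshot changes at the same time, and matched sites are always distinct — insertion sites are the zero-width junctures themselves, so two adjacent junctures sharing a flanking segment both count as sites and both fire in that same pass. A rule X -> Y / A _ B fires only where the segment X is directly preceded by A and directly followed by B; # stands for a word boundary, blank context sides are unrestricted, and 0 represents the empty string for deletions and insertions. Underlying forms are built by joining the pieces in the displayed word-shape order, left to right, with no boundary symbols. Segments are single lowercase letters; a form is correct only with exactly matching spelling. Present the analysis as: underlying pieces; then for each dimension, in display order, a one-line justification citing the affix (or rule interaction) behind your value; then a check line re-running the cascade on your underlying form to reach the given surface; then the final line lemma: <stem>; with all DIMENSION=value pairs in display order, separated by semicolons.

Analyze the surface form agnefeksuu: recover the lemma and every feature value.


underlying: agnefek-su-a-u
CASE=ma - signalled by the affix -a
MOD=ne - signalled by the affix -u
TOR=lu - signalled by the affix -su
check: agnefeksuau -> agnefeksuu
lemma: agnefek; CASE=ma; MOD=ne; TOR=lu


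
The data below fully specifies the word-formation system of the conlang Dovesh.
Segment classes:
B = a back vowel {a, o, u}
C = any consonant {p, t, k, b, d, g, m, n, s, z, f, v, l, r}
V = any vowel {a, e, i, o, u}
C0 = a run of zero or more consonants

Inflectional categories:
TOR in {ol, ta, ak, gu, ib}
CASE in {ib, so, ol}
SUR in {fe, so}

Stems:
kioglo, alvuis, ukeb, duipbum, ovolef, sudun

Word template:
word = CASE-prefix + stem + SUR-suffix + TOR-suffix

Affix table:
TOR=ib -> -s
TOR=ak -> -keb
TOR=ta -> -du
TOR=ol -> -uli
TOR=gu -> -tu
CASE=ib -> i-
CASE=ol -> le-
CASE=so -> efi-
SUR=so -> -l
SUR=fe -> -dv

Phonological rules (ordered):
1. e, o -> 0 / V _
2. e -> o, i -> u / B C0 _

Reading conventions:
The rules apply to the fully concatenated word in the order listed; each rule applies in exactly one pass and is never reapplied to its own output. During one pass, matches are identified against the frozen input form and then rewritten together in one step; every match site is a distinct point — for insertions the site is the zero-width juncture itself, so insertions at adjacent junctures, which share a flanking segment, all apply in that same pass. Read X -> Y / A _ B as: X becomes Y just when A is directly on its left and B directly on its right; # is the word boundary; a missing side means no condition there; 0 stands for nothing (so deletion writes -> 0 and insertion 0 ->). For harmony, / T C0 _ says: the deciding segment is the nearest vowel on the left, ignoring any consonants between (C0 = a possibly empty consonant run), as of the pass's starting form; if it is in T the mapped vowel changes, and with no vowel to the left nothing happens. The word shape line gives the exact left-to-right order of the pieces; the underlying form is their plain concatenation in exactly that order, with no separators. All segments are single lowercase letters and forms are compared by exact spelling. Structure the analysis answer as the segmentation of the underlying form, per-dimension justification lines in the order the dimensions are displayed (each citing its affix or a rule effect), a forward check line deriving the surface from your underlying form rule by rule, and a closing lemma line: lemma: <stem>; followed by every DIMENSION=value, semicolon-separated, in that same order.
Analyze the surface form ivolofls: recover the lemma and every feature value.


underlying: i-ovolef-l-s
TOR=ib - signalled by the affix -s
CASE=ib - signalled by the affix i-
SUR=so - signalled by the affix -l
check: iovolefls -> ivolefls -> ivolofls
lemma: ovolef; TOR=ib; CASE=ib; SUR=so


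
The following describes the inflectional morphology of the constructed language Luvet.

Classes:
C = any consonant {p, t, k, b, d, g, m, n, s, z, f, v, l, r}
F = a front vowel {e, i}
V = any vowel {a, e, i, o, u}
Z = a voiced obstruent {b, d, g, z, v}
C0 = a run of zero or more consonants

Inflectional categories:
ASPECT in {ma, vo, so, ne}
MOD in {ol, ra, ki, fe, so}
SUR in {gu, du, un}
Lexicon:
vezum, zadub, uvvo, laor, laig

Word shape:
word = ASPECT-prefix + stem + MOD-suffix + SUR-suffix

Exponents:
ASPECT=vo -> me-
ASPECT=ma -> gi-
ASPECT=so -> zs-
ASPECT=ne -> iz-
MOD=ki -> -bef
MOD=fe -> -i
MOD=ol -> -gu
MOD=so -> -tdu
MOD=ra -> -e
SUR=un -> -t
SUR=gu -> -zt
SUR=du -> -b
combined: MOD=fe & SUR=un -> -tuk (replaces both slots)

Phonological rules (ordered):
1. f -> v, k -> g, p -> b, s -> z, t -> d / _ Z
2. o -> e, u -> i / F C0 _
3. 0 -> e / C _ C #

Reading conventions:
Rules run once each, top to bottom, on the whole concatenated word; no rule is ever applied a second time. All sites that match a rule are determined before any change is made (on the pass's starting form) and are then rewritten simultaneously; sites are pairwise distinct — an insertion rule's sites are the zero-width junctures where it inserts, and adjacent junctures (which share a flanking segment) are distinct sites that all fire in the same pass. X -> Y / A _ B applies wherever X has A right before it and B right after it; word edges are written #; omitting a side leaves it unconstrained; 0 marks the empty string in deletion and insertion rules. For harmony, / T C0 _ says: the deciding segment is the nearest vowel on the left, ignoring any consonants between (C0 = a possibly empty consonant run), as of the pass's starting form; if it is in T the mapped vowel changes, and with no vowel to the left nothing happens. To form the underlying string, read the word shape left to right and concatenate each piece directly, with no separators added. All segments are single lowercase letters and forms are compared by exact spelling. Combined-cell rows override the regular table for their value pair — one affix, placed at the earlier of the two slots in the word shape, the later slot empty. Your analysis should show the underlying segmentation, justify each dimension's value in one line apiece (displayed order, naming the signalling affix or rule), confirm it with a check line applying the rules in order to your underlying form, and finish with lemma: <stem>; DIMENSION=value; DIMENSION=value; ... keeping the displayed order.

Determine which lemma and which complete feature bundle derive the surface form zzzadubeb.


underlying: zs-zadub-e-b
ASPECT=so - signalled by the affix zs-
MOD=ra - signalled by the affix -e
SUR=du - signalled by the affix -b
check: zszadubeb -> zzzadubeb -> zzzadubeb -> zzzadubeb
lemma: zadub; ASPECT=so; MOD=ra; SUR=du


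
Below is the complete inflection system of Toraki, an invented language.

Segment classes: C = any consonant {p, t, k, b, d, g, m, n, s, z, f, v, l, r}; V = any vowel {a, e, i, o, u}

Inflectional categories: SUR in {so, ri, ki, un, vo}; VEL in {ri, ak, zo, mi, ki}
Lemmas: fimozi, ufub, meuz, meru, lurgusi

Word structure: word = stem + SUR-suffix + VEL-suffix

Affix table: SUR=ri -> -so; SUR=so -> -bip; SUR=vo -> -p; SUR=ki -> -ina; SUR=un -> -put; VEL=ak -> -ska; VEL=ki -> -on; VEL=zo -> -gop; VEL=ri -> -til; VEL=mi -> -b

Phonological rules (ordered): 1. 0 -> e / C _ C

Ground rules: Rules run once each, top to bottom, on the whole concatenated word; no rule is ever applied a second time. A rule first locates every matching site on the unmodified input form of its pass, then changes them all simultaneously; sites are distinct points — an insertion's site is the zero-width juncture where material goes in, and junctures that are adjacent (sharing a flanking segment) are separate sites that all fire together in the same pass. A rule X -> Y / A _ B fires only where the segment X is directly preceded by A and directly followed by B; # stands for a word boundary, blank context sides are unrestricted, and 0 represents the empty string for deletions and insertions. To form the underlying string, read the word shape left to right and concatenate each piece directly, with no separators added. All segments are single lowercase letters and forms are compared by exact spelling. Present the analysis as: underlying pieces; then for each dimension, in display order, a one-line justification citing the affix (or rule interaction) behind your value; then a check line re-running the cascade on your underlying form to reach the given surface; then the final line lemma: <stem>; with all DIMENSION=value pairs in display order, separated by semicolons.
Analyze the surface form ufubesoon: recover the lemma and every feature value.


underlying: ufub-so-on
SUR=ri - signalled by the affix -so
VEL=ki - signalled by the affix -on
check: ufubsoon -> ufubesoon
lemma: ufub; SUR=ri; VEL=ki


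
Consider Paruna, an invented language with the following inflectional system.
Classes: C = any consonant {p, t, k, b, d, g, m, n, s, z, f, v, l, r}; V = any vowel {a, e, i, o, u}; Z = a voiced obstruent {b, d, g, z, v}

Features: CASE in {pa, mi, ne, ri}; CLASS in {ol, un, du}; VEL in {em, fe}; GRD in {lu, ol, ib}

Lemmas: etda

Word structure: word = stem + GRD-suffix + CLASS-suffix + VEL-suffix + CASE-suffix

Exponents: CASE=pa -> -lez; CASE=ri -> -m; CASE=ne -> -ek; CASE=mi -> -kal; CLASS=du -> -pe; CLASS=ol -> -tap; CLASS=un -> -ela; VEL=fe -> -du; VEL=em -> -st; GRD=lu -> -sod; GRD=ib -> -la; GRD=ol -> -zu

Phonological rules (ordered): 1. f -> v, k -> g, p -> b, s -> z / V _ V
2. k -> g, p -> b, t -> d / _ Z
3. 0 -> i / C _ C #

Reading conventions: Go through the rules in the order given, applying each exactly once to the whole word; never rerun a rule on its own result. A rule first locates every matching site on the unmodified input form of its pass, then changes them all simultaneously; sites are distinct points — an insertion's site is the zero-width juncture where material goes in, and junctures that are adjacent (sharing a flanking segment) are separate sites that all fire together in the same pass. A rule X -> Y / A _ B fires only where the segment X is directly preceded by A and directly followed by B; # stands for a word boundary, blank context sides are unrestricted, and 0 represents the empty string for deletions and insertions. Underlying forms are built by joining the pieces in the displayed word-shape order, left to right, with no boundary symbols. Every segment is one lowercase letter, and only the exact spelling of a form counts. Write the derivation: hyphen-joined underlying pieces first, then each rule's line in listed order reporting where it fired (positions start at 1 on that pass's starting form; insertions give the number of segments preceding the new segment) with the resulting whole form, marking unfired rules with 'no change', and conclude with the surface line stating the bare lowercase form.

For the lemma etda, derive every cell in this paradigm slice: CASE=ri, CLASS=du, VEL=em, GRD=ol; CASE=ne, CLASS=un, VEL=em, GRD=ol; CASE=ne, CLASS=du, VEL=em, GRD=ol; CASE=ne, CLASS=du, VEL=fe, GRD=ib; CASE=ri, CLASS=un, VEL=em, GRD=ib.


cell CASE=ri, CLASS=du, VEL=em, GRD=ol:
underlying: etda-zu-pe-st-m
1. f -> v, k -> g, p -> b, s -> z / V _ V: fires at position(s) 7: etdazubestm
2. k -> g, p -> b, t -> d / _ Z: fires at position(s) 2: eddazubestm
3. 0 -> i / C _ C #: inserts after position(s) 10: eddazubestim
surface: eddazubestim

cell CASE=ne, CLASS=un, VEL=em, GRD=ol:
underlying: etda-zu-ela-st-ek
1. f -> v, k -> g, p -> b, s -> z / V _ V: no change
2. k -> g, p -> b, t -> d / _ Z: fires at position(s) 2: eddazuelastek
3. 0 -> i / C _ C #: no change
surface: eddazuelastek

cell CASE=ne, CLASS=du, VEL=em, GRD=ol:
underlying: etda-zu-pe-st-ek
1. f -> v, k -> g, p -> b, s -> z / V _ V: fires at position(s) 7: etdazubestek
2. k -> g, p -> b, t -> d / _ Z: fires at position(s) 2: eddazubestek
3. 0 -> i / C _ C #: no change
surface: eddazubestek

cell CASE=ne, CLASS=du, VEL=fe, GRD=ib:
underlying: etda-la-pe-du-ek
1. f -> v, k -> g, p -> b, s -> z / V _ V: fires at position(s) 7: etdalabeduek
2. k -> g, p -> b, t -> d / _ Z: fires at position(s) 2: eddalabeduek
3. 0 -> i / C _ C #: no change
surface: eddalabeduek

cell CASE=ri, CLASS=un, VEL=em, GRD=ib:
underlying: etda-la-ela-st-m
1. f -> v, k -> g, p -> b, s -> z / V _ V: no change
2. k -> g, p -> b, t -> d / _ Z: fires at position(s) 2: eddalaelastm
3. 0 -> i / C _ C #: inserts after position(s) 11: eddalaelastim
surface: eddalaelastim


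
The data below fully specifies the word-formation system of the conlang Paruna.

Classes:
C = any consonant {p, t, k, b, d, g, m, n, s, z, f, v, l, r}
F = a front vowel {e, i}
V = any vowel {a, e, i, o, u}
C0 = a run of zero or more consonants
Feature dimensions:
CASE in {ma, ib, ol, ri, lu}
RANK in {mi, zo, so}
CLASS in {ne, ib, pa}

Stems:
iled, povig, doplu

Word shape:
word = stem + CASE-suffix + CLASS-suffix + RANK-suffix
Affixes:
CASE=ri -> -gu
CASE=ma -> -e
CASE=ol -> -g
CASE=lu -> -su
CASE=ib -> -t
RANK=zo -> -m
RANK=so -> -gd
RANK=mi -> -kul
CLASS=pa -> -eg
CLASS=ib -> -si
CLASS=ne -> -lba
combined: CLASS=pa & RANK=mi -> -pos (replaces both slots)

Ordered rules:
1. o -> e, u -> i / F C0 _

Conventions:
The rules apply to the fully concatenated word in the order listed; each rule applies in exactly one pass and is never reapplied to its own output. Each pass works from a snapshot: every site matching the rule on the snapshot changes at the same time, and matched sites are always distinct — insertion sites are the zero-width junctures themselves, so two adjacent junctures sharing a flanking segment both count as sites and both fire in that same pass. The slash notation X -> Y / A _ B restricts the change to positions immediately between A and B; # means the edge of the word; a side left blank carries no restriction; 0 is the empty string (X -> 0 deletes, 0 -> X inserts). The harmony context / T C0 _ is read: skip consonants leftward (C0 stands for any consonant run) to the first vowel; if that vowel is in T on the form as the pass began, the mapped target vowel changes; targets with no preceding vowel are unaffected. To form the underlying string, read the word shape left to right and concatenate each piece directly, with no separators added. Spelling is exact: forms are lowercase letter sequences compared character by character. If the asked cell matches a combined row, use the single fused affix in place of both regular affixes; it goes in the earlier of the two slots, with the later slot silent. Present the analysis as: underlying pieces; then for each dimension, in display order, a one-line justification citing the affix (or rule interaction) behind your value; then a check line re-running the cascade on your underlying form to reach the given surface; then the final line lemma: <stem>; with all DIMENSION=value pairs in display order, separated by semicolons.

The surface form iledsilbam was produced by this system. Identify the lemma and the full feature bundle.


underlying: iled-su-lba-m
CASE=lu - signalled by the affix -su
RANK=zo - signalled by the affix -m
CLASS=ne - signalled by the affix -lba
check: iledsulbam -> iledsilbam
lemma: iled; CASE=lu; RANK=zo; CLASS=ne


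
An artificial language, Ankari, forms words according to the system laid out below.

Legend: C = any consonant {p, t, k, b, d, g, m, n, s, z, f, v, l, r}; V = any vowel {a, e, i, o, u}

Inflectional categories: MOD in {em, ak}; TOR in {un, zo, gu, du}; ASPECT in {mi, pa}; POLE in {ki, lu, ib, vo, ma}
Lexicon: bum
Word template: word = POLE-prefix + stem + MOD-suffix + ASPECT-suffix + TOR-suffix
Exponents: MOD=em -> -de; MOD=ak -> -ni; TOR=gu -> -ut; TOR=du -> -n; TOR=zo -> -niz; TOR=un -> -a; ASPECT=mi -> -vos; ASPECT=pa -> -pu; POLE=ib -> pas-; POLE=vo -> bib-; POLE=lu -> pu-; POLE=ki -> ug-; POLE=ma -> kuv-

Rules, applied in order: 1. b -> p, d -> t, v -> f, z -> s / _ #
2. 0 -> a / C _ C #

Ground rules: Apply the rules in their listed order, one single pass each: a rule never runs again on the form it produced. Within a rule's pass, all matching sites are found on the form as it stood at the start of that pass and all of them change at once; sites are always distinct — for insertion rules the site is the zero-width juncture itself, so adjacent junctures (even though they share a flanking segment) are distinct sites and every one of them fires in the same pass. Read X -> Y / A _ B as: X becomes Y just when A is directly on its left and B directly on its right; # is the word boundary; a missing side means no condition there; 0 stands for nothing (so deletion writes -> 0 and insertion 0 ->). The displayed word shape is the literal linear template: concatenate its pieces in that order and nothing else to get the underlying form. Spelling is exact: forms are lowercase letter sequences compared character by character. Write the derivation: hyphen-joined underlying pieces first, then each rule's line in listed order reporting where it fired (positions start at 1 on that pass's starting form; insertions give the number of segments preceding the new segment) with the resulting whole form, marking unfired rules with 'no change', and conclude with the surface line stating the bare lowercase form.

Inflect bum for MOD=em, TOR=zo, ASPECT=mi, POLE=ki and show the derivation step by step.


underlying: ug-bum-de-vos-niz
1. b -> p, d -> t, v -> f, z -> s / _ #: fires at position(s) 13: ugbumdevosnis
2. 0 -> a / C _ C #: no change
surface: ugbumdevosnis


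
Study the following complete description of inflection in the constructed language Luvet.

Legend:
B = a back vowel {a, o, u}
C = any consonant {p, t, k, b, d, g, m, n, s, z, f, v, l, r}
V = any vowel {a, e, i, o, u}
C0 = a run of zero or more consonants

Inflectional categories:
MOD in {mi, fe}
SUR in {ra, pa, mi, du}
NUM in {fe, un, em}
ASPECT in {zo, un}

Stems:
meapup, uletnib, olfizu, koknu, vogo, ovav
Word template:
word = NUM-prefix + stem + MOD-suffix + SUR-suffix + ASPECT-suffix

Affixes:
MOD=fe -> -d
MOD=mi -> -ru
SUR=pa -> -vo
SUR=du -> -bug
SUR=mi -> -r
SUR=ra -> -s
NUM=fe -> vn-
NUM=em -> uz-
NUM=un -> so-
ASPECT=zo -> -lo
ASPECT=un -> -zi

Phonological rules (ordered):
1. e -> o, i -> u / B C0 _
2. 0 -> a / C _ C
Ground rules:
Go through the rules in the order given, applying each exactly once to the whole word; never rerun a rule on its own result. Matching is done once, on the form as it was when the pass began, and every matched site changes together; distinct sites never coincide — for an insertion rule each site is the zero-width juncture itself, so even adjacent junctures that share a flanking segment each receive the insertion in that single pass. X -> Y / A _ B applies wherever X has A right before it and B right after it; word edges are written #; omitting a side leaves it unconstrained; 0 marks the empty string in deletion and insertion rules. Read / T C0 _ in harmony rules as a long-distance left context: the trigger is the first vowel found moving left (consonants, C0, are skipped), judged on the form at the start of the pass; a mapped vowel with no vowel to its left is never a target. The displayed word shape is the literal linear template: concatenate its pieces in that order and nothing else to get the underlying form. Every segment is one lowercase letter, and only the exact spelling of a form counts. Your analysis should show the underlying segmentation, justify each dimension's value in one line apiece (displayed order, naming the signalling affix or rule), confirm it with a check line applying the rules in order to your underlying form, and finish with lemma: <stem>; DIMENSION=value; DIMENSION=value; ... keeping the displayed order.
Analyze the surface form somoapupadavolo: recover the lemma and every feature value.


underlying: so-meapup-d-vo-lo
MOD=fe - signalled by the affix -d
SUR=pa - signalled by the affix -vo
NUM=un - signalled by the affix so-
ASPECT=zo - signalled by the affix -lo
check: someapupdvolo -> somoapupdvolo -> somoapupadavolo
lemma: meapup; MOD=fe; SUR=pa; NUM=un; ASPECT=zo
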